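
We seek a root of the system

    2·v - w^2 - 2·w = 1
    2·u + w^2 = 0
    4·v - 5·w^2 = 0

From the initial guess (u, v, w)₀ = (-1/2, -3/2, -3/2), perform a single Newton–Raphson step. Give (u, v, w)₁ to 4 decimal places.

At (-1/2, -3/2, -3/2): F = (-3.2500, 1.2500, -17.2500).
Jacobian J = [[0, 2, -2·w - 2], [2, 0, 2·w], [0, 4, -10·w]].
At the point, J = [[0.0000, 2.0000, 1.0000], [2.0000, 0.0000, -3.0000], [0.0000, 4.0000, 15.0000]] (det J = -52.0000).
Solving J·Δ = −F gives Δ = (0.6154, 1.2115, 0.8269).
Then the next iterate is (u, v, w)₁ = (0.1154, -0.2885, -0.6731).

(0.1154, -0.2885, -0.6731)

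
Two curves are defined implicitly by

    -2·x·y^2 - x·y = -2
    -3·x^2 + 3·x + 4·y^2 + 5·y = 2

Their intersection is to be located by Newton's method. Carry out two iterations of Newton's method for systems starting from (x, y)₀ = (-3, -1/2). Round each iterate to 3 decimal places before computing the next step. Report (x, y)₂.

(0.346, -0.835)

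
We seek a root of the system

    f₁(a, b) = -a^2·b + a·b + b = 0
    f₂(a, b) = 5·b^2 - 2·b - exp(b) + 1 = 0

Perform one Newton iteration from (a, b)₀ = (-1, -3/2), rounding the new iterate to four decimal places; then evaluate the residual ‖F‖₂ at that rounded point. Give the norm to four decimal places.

At (-1, -3/2): F = (1.5000, 15.026870).
Jacobian J = [[-2·a·b + b, -a^2 + a + 1], [0, 10·b - exp(b) - 2]].
At the point, J = [[-4.5000, -1.0000], [0.0000, -17.223130]] (det J = 77.504086).
Solving J·Δ = −F gives Δ = (0.1394, 0.8725).
Then the next iterate is (a, b)₁ = (-0.8606, -0.6275).
Re-evaluating at (-0.8606, -0.6275): F = (0.377273, 3.689856), so ‖F‖₂ = 3.7091.

3.7091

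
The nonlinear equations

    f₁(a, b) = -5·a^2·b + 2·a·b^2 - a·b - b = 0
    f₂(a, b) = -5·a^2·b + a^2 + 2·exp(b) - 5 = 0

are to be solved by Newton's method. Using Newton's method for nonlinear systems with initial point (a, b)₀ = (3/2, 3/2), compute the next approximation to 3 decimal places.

At (3/2, 3/2): F = (-13.875, -10.66162).
Jacobian J = [[-10·a·b + 2·b^2 - b, -5·a^2 + 4·a·b - a - 1], [-10·a·b + 2·a, -5·a^2 + 2·exp(b)]].
At the point, J = [[-19.500, -4.750], [-19.500, -2.28662]] (det J = -48.03587).
Solving J·Δ = −F gives Δ = (-0.394, -1.304).
Then the next iterate is (a, b)₁ = (1.106, 0.196).

(1.106, 0.196)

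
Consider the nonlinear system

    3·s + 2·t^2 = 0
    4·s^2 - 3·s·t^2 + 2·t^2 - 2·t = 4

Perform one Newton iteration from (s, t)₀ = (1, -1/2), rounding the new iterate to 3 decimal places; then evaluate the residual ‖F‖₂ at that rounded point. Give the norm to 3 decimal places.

At (1, -1/2): F = (3.500, 0.750).
Jacobian J = [[3, 4·t], [8·s - 3·t^2, -6·s·t + 4·t - 2]].
At the point, J = [[3.000, -2.000], [7.250, -1.000]] (det J = 11.500).
Solving J·Δ = −F gives Δ = (0.174, 2.011).
Then the next iterate is (s, t)₁ = (1.174, 1.511).
Re-evaluating at (1.174, 1.511): F = (8.08824, -4.98381), so ‖F‖₂ = 9.500.

9.500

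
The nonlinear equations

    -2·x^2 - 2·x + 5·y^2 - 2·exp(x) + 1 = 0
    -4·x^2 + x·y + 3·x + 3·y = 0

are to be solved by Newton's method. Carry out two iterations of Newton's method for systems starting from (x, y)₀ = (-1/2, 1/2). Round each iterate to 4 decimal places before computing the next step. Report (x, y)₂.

At (-1/2, 1/2): F = (1.536939, -1.2500).
Jacobian J = [[-4·x - 2·exp(x) - 2, 10·y], [-8·x + y + 3, x + 3]].
At the point, J = [[-1.213061, 5.0000], [7.5000, 2.5000]] (det J = -40.532653).
Solving J·Δ = −F gives Δ = (0.2490, -0.2470).
Then the next iterate is (x, y)₁ = (-0.2510, 0.2530).
Round to (-0.2510, 0.2530) and repeat: F = (0.139998, -0.309507), J = [[-2.552045, 2.5300], [5.2610, 2.7490]].
Δ = (0.0575, 0.0026), so (x, y)₂ = (-0.1935, 0.2556).

(-0.1935, 0.2556)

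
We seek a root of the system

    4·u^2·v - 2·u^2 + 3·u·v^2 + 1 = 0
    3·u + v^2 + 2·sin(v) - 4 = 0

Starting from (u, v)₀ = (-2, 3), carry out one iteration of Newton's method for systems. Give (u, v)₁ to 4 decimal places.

(6.6069, -3.2445)

At (-2, 3): F = (-13.0000, -0.717760).
Jacobian J = [[8·u·v - 4·u + 3·v^2, 4·u^2 + 6·u·v], [3, 2·v + 2·cos(v)]].
At the point, J = [[-13.0000, -20.0000], [3.0000, 4.020015]] (det J = 7.739805).
Solving J·Δ = −F gives Δ = (8.6069, -6.2445).
Then the next iterate is (u, v)₁ = (6.6069, -3.2445).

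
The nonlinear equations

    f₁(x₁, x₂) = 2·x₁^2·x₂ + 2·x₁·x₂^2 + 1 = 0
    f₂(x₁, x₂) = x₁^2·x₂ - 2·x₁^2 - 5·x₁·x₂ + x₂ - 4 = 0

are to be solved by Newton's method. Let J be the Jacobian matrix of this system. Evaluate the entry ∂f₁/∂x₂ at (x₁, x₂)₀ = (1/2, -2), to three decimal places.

-3.500

∂f₁/∂x₂ = 2·x₁^2 + 4·x₁·x₂.
At (1/2, -2) this is -3.500.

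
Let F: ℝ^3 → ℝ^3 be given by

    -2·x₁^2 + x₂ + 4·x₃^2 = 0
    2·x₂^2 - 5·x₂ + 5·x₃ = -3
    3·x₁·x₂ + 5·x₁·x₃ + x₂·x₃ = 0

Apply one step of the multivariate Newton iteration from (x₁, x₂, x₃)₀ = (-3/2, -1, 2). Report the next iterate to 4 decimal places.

At (-3/2, -1, 2): F = (10.5000, 20.0000, -12.5000).
Jacobian J = [[-4·x₁, 1, 8·x₃], [0, 4·x₂ - 5, 5], [3·x₂ + 5·x₃, 3·x₁ + x₃, 5·x₁ + x₂]].
At the point, J = [[6.0000, 1.0000, 16.0000], [0.0000, -9.0000, 5.0000], [7.0000, -2.5000, -8.5000]] (det J = 1577.0000).
Solving J·Δ = −F gives Δ = (0.9880, 1.5964, -1.1265).
Then the next iterate is (x₁, x₂, x₃)₁ = (-0.5120, 0.5964, 0.8735).

(-0.5120, 0.5964, 0.8735)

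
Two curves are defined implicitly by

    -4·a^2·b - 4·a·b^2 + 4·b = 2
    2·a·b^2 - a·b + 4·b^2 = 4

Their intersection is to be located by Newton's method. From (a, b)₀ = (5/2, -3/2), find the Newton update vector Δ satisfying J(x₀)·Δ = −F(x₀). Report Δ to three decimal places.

(-0.574, 0.561)

At (5/2, -3/2): F = (7.000, 20.000).
Jacobian J = [[-8·a·b - 4·b^2, -4·a^2 - 8·a·b + 4], [2·b^2 - b, 4·a·b - a + 8·b]].
At the point, J = [[21.000, 9.000], [6.000, -29.500]] (det J = -673.500).
Solving J·Δ = −F gives Δ = (-0.574, 0.561).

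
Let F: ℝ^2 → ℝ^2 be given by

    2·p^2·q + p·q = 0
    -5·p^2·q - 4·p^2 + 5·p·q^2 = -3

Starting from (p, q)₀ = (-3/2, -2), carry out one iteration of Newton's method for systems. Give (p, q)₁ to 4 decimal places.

At (-3/2, -2): F = (-6.0000, -13.5000).
Jacobian J = [[4·p·q + q, 2·p^2 + p], [-10·p·q - 8·p + 5·q^2, -5·p^2 + 10·p·q]].
At the point, J = [[10.0000, 3.0000], [2.0000, 18.7500]] (det J = 181.5000).
Solving J·Δ = −F gives Δ = (0.3967, 0.6777).
Then the next iterate is (p, q)₁ = (-1.1033, -1.3223).

(-1.1033, -1.3223)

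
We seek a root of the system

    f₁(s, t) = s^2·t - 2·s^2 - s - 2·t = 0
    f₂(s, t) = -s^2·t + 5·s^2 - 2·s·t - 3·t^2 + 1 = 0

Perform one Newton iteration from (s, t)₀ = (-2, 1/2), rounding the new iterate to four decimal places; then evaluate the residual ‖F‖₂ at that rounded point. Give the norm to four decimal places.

5.1343

At (-2, 1/2): F = (-5.0000, 20.2500).
Jacobian J = [[2·s·t - 4·s - 1, s^2 - 2], [-2·s·t + 10·s - 2·t, -s^2 - 2·s - 6·t]].
At the point, J = [[5.0000, 2.0000], [-19.0000, -3.0000]] (det J = 23.0000).
Solving J·Δ = −F gives Δ = (1.1087, -0.2717).
Then the next iterate is (s, t)₁ = (-0.8913, 0.2283).
Re-evaluating at (-0.8913, 0.2283): F = (-0.972766, 5.041318), so ‖F‖₂ = 5.1343.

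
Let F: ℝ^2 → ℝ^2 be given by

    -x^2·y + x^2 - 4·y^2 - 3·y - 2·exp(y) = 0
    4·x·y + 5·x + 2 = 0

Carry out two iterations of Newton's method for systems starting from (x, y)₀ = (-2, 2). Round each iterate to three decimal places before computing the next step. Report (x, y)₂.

At (-2, 2): F = (-40.77811, -24.000).
Jacobian J = [[-2·x·y + 2·x, -x^2 - 8·y - 2·exp(y) - 3], [4·y + 5, 4·x]].
At the point, J = [[4.000, -37.77811], [13.000, -8.000]] (det J = 459.11546).
Solving J·Δ = −F gives Δ = (1.264, -0.946).
Then the next iterate is (x, y)₁ = (-0.736, 1.054).
Round to (-0.736, 1.054) and repeat: F = (-13.37312, -4.78298), J = [[0.07949, -17.71191], [9.216, -2.944]].
Δ = (0.278, -0.754), so (x, y)₂ = (-0.458, 0.300).

(-0.458, 0.300)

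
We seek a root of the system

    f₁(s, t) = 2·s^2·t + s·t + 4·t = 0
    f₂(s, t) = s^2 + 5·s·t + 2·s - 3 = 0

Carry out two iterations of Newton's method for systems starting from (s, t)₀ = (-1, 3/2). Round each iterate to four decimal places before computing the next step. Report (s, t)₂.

At (-1, 3/2): F = (7.5000, -11.5000).
Jacobian J = [[4·s·t + t, 2·s^2 + s + 4], [2·s + 5·t + 2, 5·s]].
At the point, J = [[-4.5000, 5.0000], [7.5000, -5.0000]] (det J = -15.0000).
Solving J·Δ = −F gives Δ = (1.3333, -0.3000).
Then the next iterate is (s, t)₁ = (0.3333, 1.2000).
Round to (0.3333, 1.2000) and repeat: F = (5.466573, -0.222511), J = [[2.799840, 4.555478], [8.6666, 1.6665]].
Δ = (0.2908, -1.3787), so (s, t)₂ = (0.6241, -0.1787).

(0.6241, -0.1787)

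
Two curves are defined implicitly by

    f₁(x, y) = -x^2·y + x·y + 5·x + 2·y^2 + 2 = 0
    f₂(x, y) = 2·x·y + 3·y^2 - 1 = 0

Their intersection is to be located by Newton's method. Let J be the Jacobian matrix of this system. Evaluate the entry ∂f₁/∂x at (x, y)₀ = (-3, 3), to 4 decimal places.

26.0000

∂f₁/∂x = -2·x·y + y + 5.
At (-3, 3) this is 26.0000.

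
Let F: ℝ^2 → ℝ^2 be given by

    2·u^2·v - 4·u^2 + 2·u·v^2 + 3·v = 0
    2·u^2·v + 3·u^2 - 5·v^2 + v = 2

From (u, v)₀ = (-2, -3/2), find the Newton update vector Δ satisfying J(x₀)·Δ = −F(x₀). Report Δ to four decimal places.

(0.8420, 0.6146)

At (-2, -3/2): F = (-41.5000, -14.7500).
Jacobian J = [[4·u·v - 8·u + 2·v^2, 2·u^2 + 4·u·v + 3], [4·u·v + 6·u, 2·u^2 - 10·v + 1]].
At the point, J = [[32.5000, 23.0000], [0.0000, 24.0000]] (det J = 780.0000).
Solving J·Δ = −F gives Δ = (0.8420, 0.6146).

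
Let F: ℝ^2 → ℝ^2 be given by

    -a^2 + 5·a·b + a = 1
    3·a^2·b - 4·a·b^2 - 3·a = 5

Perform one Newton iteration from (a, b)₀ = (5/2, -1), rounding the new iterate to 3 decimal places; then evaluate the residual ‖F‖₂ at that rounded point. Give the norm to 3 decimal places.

9.542

At (5/2, -1): F = (-17.250, -41.250).
Jacobian J = [[-2·a + 5·b + 1, 5·a], [6·a·b - 4·b^2 - 3, 3·a^2 - 8·a·b]].
At the point, J = [[-9.000, 12.500], [-22.000, 38.750]] (det J = -73.750).
Solving J·Δ = −F gives Δ = (-2.072, -0.112).
Then the next iterate is (a, b)₁ = (0.428, -1.112).
Re-evaluating at (0.428, -1.112): F = (-3.13486, -9.01207), so ‖F‖₂ = 9.542.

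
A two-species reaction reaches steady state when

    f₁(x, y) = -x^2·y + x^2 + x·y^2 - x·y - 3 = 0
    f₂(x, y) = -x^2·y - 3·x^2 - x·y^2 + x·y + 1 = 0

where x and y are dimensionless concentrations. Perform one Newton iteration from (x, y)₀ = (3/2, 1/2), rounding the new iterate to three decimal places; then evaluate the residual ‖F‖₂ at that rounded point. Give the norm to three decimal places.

3.332

At (3/2, 1/2): F = (-2.250, -6.500).
Jacobian J = [[-2·x·y + 2·x + y^2 - y, -x^2 + 2·x·y - x], [-2·x·y - 6·x - y^2 + y, -x^2 - 2·x·y + x]].
At the point, J = [[1.250, -2.250], [-10.250, -2.250]] (det J = -25.875).
Solving J·Δ = −F gives Δ = (-0.370, -1.205).
Then the next iterate is (x, y)₁ = (1.130, -0.705).
Re-evaluating at (1.130, -0.705): F = (0.53540, -3.28877), so ‖F‖₂ = 3.332.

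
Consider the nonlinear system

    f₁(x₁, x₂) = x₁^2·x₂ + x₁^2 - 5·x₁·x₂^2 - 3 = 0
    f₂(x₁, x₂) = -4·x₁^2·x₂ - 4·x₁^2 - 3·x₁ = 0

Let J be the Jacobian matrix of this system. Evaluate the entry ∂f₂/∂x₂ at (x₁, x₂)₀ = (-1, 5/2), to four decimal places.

∂f₂/∂x₂ = -4·x₁^2.
At (-1, 5/2) this is -4.0000.

-4.0000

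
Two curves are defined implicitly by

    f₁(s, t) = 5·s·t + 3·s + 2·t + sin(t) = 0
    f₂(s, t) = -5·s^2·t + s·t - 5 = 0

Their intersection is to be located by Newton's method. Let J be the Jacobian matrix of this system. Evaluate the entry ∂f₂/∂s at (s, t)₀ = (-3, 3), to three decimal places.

93.000

∂f₂/∂s = -10·s·t + t.
At (-3, 3) this is 93.000.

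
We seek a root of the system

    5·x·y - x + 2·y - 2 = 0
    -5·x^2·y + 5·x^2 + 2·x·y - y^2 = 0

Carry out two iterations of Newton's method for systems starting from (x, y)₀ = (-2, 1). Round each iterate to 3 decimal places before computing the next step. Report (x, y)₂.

At (-2, 1): F = (-8.000, -5.000).
Jacobian J = [[5·y - 1, 5·x + 2], [-10·x·y + 10·x + 2·y, -5·x^2 + 2·x - 2·y]].
At the point, J = [[4.000, -8.000], [2.000, -26.000]] (det J = -88.000).
Solving J·Δ = −F gives Δ = (1.909, -0.045).
Then the next iterate is (x, y)₁ = (-0.091, 0.955).
Round to (-0.091, 0.955) and repeat: F = (-0.43353, -1.08397), J = [[3.775, 1.545], [1.86905, -2.13340]].
Δ = (0.238, -0.300), so (x, y)₂ = (0.147, 0.655).

(0.147, 0.655)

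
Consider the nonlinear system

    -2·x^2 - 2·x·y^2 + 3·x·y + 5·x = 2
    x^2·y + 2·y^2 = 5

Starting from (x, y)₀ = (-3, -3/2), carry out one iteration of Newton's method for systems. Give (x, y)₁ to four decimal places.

At (-3, -3/2): F = (-8.0000, -14.0000).
Jacobian J = [[-4·x - 2·y^2 + 3·y + 5, -4·x·y + 3·x], [2·x·y, x^2 + 4·y]].
At the point, J = [[8.0000, -27.0000], [9.0000, 3.0000]] (det J = 267.0000).
Solving J·Δ = −F gives Δ = (1.5056, 0.1498).
Then the next iterate is (x, y)₁ = (-1.4944, -1.3502).

(-1.4944, -1.3502)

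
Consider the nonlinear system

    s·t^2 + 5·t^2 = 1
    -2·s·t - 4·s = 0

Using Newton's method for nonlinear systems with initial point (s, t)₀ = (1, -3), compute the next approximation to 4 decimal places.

(1.6296, -1.3704)

At (1, -3): F = (53.0000, 2.0000).
Jacobian J = [[t^2, 2·s·t + 10·t], [-2·t - 4, -2·s]].
At the point, J = [[9.0000, -36.0000], [2.0000, -2.0000]] (det J = 54.0000).
Solving J·Δ = −F gives Δ = (0.6296, 1.6296).
Then the next iterate is (s, t)₁ = (1.6296, -1.3704).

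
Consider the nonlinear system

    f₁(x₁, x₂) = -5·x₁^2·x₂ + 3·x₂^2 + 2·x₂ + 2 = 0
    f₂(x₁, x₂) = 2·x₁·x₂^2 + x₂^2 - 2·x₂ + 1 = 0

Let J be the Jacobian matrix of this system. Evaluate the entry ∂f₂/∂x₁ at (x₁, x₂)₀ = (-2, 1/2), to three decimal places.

0.500

∂f₂/∂x₁ = 2·x₂^2.
At (-2, 1/2) this is 0.500.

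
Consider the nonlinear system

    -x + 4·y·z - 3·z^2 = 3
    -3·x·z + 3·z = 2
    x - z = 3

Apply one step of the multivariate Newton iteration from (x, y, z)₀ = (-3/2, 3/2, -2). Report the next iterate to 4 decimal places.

(1.1481, -1.6852, -1.8519)

At (-3/2, 3/2, -2): F = (-25.5000, -17.0000, -2.5000).
Jacobian J = [[-1, 4·z, 4·y - 6·z], [-3·z, 0, -3·x + 3], [1, 0, -1]].
At the point, J = [[-1.0000, -8.0000, 18.0000], [6.0000, 0.0000, 7.5000], [1.0000, 0.0000, -1.0000]] (det J = -108.0000).
Solving J·Δ = −F gives Δ = (2.6481, -3.1852, 0.1481).
Then the next iterate is (x, y, z)₁ = (1.1481, -1.6852, -1.8519).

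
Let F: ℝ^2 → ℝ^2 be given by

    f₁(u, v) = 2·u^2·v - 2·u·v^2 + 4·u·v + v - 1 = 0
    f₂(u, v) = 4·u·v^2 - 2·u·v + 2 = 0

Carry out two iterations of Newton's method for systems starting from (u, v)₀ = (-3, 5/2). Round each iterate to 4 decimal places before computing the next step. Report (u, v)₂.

At (-3, 5/2): F = (54.0000, -58.0000).
Jacobian J = [[4·u·v - 2·v^2 + 4·v, 2·u^2 - 4·u·v + 4·u + 1], [4·v^2 - 2·v, 8·u·v - 2·u]].
At the point, J = [[-32.5000, 37.0000], [20.0000, -54.0000]] (det J = 1015.0000).
Solving J·Δ = −F gives Δ = (0.7586, -0.7931).
Then the next iterate is (u, v)₁ = (-2.2414, 1.7069).
Round to (-2.2414, 1.7069) and repeat: F = (15.614690, -16.469653), J = [[-14.302798, 17.385531], [8.240230, -26.123965]].
Δ = (0.5277, -0.4640), so (u, v)₂ = (-1.7137, 1.2429).

(-1.7137, 1.2429)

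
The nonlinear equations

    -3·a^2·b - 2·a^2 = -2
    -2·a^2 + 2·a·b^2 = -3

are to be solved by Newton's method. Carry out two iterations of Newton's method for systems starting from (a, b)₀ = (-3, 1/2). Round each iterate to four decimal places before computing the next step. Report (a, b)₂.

(-1.4120, -0.0533)

At (-3, 1/2): F = (-29.5000, -16.5000).
Jacobian J = [[-6·a·b - 4·a, -3·a^2], [-4·a + 2·b^2, 4·a·b]].
At the point, J = [[21.0000, -27.0000], [12.5000, -6.0000]] (det J = 211.5000).
Solving J·Δ = −F gives Δ = (1.2695, -0.1052).
Then the next iterate is (a, b)₁ = (-1.7305, 0.3948).
Round to (-1.7305, 0.3948) and repeat: F = (-7.536101, -3.528716), J = [[11.021208, -8.983891], [7.233734, -2.732806]].
Δ = (0.3185, -0.4481), so (a, b)₂ = (-1.4120, -0.0533).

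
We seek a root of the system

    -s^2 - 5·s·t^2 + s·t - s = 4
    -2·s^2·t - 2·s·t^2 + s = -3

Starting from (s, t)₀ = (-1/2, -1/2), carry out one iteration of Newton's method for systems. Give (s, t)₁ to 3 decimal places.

(-12.333, 5.444)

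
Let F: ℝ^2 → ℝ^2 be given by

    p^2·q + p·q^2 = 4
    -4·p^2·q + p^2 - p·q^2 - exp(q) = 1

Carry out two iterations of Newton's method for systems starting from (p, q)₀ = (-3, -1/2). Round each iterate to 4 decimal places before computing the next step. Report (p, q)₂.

At (-3, -1/2): F = (-9.2500, 26.143469).
Jacobian J = [[2·p·q + q^2, p^2 + 2·p·q], [-8·p·q + 2·p - q^2, -4·p^2 - 2·p·q - exp(q)]].
At the point, J = [[3.2500, 12.0000], [-18.2500, -39.606531]] (det J = 90.278775).
Solving J·Δ = −F gives Δ = (-0.5831, 0.9287).
Then the next iterate is (p, q)₁ = (-3.5831, 0.4287).
Round to (-3.5831, 0.4287) and repeat: F = (0.845395, -11.053780), J = [[-2.888366, 9.766456], [4.938616, -49.817533]].
Δ = (-0.6883, -0.2901), so (p, q)₂ = (-4.2714, 0.1386).

(-4.2714, 0.1386)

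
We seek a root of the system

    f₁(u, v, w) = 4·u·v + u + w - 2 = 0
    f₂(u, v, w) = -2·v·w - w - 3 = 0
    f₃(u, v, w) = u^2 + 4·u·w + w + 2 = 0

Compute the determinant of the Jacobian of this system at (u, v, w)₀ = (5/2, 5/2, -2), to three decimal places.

676.000

J = [[4·v + 1, 4·u, 1], [0, -2·w, -2·v - 1], [2·u + 4·w, 0, 4·u + 1]].
At the point, J = [[11.000, 10.000, 1.000], [0.000, 4.000, -6.000], [-3.000, 0.000, 11.000]].
det J = 676.000.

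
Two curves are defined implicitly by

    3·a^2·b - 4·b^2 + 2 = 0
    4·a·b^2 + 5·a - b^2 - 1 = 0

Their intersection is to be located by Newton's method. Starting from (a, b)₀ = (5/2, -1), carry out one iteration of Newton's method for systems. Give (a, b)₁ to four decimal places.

(8.4786, 3.1282)

At (5/2, -1): F = (-20.7500, 20.5000).
Jacobian J = [[6·a·b, 3·a^2 - 8·b], [4·b^2 + 5, 8·a·b - 2·b]].
At the point, J = [[-15.0000, 26.7500], [9.0000, -18.0000]] (det J = 29.2500).
Solving J·Δ = −F gives Δ = (5.9786, 4.1282).
Then the next iterate is (a, b)₁ = (8.4786, 3.1282).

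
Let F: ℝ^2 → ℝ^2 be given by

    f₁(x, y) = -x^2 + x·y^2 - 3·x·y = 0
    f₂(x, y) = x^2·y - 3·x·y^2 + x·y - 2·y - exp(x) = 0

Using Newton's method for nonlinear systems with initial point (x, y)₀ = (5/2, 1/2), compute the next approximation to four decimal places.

(1.4687, -0.0859)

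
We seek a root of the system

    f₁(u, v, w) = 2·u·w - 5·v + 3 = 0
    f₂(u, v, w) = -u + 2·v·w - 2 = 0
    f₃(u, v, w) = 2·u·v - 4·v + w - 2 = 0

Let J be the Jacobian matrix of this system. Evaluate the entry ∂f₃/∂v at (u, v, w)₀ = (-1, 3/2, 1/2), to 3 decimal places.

∂f₃/∂v = 2·u - 4.
At (-1, 3/2, 1/2) this is -6.000.

-6.000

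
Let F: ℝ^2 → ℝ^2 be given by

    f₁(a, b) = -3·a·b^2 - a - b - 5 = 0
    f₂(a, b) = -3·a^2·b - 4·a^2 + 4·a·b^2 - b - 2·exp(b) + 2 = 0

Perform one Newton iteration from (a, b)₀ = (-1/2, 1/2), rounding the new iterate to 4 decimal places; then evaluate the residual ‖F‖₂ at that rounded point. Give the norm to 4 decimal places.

183.5764

At (-1/2, 1/2): F = (-4.6250, -3.672443).
Jacobian J = [[-3·b^2 - 1, -6·a·b - 1], [-6·a·b - 8·a + 4·b^2, -3·a^2 + 8·a·b - 2·exp(b) - 1]].
At the point, J = [[-1.7500, 0.5000], [6.5000, -7.047443]] (det J = 9.083024).
Solving J·Δ = −F gives Δ = (-3.7907, -4.0173).
Then the next iterate is (a, b)₁ = (-4.2907, -3.5173).
Re-evaluating at (-4.2907, -3.5173): F = (162.053889, -86.248734), so ‖F‖₂ = 183.5764.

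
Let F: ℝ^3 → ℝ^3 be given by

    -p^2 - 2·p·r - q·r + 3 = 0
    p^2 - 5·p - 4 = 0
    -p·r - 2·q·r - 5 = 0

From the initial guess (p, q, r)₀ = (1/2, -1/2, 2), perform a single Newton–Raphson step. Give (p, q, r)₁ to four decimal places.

At (1/2, -1/2, 2): F = (1.7500, -6.2500, -4.0000).
Jacobian J = [[-2·p - 2·r, -r, -2·p - q], [2·p - 5, 0, 0], [-r, -2·r, -p - 2·q]].
At the point, J = [[-5.0000, -2.0000, -0.5000], [-4.0000, 0.0000, 0.0000], [-2.0000, -4.0000, 0.5000]] (det J = -12.0000).
Solving J·Δ = −F gives Δ = (-1.5625, 1.4479, 13.3333).
Then the next iterate is (p, q, r)₁ = (-1.0625, 0.9479, 15.3333).

(-1.0625, 0.9479, 15.3333)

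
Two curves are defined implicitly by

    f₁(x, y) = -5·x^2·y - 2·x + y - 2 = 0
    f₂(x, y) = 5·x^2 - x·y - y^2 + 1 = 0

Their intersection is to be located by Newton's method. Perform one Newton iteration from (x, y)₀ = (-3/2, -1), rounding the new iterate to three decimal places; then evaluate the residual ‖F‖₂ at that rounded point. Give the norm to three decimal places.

At (-3/2, -1): F = (11.250, 9.750).
Jacobian J = [[-10·x·y - 2, -5·x^2 + 1], [10·x - y, -x - 2·y]].
At the point, J = [[-17.000, -10.250], [-14.000, 3.500]] (det J = -203.000).
Solving J·Δ = −F gives Δ = (0.686, -0.041).
Then the next iterate is (x, y)₁ = (-0.814, -1.041).
Re-evaluating at (-0.814, -1.041): F = (2.03581, 2.38192), so ‖F‖₂ = 3.133.

3.133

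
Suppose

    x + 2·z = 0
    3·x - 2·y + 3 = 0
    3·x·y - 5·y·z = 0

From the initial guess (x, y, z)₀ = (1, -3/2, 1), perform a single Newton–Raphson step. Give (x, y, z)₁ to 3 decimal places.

At (1, -3/2, 1): F = (3.000, 9.000, 3.000).
Jacobian J = [[1, 0, 2], [3, -2, 0], [3·y, 3·x - 5·z, -5·y]].
At the point, J = [[1.000, 0.000, 2.000], [3.000, -2.000, 0.000], [-4.500, -2.000, 7.500]] (det J = -45.000).
Solving J·Δ = −F gives Δ = (-1.533, 2.200, -0.733).
Then the next iterate is (x, y, z)₁ = (-0.533, 0.700, 0.267).

(-0.533, 0.700, 0.267)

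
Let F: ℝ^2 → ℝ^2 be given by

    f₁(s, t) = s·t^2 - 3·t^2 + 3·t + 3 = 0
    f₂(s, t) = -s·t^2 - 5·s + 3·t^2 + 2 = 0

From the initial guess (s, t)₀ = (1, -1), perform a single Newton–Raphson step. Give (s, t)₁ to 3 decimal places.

(0.605, -0.658)

At (1, -1): F = (-2.000, -1.000).
Jacobian J = [[t^2, 2·s·t - 6·t + 3], [-t^2 - 5, -2·s·t + 6·t]].
At the point, J = [[1.000, 7.000], [-6.000, -4.000]] (det J = 38.000).
Solving J·Δ = −F gives Δ = (-0.395, 0.342).
Then the next iterate is (s, t)₁ = (0.605, -0.658).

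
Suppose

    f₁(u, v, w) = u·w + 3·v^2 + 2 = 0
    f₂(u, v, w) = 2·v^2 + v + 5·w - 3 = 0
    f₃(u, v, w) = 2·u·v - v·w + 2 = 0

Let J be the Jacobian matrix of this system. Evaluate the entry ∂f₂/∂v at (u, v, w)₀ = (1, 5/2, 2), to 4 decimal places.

11.0000

∂f₂/∂v = 4·v + 1.
At (1, 5/2, 2) this is 11.0000.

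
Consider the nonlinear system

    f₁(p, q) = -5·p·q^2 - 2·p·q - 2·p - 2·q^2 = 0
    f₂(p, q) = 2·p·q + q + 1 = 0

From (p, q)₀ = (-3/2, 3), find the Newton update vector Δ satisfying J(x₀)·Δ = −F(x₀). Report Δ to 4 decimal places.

At (-3/2, 3): F = (61.5000, -5.0000).
Jacobian J = [[-5·q^2 - 2·q - 2, -10·p·q - 2·p - 4·q], [2·q, 2·p + 1]].
At the point, J = [[-53.0000, 36.0000], [6.0000, -2.0000]] (det J = -110.0000).
Solving J·Δ = −F gives Δ = (0.5182, -0.9455).

(0.5182, -0.9455)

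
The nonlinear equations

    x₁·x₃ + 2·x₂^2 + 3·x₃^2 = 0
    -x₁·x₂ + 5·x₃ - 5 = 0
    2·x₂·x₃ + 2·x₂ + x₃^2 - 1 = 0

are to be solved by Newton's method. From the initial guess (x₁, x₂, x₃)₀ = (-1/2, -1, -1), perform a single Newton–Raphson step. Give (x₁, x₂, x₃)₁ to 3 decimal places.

(10.714, -2.429, -1.000)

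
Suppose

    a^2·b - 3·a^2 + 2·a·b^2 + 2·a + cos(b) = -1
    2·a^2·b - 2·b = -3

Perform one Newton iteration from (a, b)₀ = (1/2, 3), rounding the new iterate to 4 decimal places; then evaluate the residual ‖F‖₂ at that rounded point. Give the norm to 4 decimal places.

3.7672

At (1/2, 3): F = (10.010008, -1.5000).
Jacobian J = [[2·a·b - 6·a + 2·b^2 + 2, a^2 + 4·a·b - sin(b)], [4·a·b, 2·a^2 - 2]].
At the point, J = [[20.0000, 6.108880], [6.0000, -1.5000]] (det J = -66.653280).
Solving J·Δ = −F gives Δ = (-0.0878, -1.3512).
Then the next iterate is (a, b)₁ = (0.4122, 1.6488).
Re-evaluating at (0.4122, 1.6488): F = (3.758060, 0.262691), so ‖F‖₂ = 3.7672.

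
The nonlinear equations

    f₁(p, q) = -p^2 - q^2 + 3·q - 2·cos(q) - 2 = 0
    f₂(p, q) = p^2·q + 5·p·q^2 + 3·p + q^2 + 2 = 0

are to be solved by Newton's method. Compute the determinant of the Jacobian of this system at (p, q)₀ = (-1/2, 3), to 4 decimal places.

113.5492

J = [[-2·p, -2·q + 2·sin(q) + 3], [2·p·q + 5·q^2 + 3, p^2 + 10·p·q + 2·q]].
At the point, J = [[1.0000, -2.717760], [45.0000, -8.7500]].
det J = 113.5492.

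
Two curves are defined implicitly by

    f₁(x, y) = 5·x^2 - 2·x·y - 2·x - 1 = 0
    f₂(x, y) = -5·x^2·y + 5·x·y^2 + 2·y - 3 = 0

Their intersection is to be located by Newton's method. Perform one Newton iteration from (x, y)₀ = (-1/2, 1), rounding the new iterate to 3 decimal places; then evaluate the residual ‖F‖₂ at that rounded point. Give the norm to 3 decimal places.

2.748

At (-1/2, 1): F = (2.250, -4.750).
Jacobian J = [[10·x - 2·y - 2, -2·x], [-10·x·y + 5·y^2, -5·x^2 + 10·x·y + 2]].
At the point, J = [[-9.000, 1.000], [10.000, -4.250]] (det J = 28.250).
Solving J·Δ = −F gives Δ = (0.170, -0.717).
Then the next iterate is (x, y)₁ = (-0.330, 0.283).
Re-evaluating at (-0.330, 0.283): F = (0.39128, -2.72024), so ‖F‖₂ = 2.748.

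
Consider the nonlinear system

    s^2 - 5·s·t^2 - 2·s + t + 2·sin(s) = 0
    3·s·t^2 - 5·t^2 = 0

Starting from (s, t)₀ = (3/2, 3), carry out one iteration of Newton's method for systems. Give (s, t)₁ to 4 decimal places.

At (3/2, 3): F = (-63.255010, -4.5000).
Jacobian J = [[2·s - 5·t^2 + 2·cos(s) - 2, -10·s·t + 1], [3·t^2, 6·s·t - 10·t]].
At the point, J = [[-43.858526, -44.0000], [27.0000, -3.0000]] (det J = 1319.575577).
Solving J·Δ = −F gives Δ = (0.0062, -1.4438).
Then the next iterate is (s, t)₁ = (1.5062, 1.5562).

(1.5062, 1.5562)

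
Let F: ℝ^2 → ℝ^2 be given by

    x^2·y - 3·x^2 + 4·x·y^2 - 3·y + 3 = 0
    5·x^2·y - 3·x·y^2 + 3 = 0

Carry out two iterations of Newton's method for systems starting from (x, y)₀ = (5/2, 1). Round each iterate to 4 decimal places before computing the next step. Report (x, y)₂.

(0.6432, 0.5071)

At (5/2, 1): F = (-2.5000, 26.7500).
Jacobian J = [[2·x·y - 6·x + 4·y^2, x^2 + 8·x·y - 3], [10·x·y - 3·y^2, 5·x^2 - 6·x·y]].
At the point, J = [[-6.0000, 23.2500], [22.0000, 16.2500]] (det J = -609.0000).
Solving J·Δ = −F gives Δ = (-1.0880, -0.1732).
Then the next iterate is (x, y)₁ = (1.4120, 0.8268).
Round to (1.4120, 0.8268) and repeat: F = (0.047758, 8.346416), J = [[-3.402724, 8.333277], [9.623621, 2.964070]].
Δ = (-0.7688, -0.3197), so (x, y)₂ = (0.6432, 0.5071).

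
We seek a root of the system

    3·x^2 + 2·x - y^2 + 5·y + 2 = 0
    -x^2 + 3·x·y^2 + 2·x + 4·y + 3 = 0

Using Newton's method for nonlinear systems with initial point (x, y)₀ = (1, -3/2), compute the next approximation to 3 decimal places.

At (1, -3/2): F = (-2.750, 4.750).
Jacobian J = [[6·x + 2, -2·y + 5], [-2·x + 3·y^2 + 2, 6·x·y + 4]].
At the point, J = [[8.000, 8.000], [6.750, -5.000]] (det J = -94.000).
Solving J·Δ = −F gives Δ = (-0.258, 0.602).
Then the next iterate is (x, y)₁ = (0.742, -0.898).

(0.742, -0.898)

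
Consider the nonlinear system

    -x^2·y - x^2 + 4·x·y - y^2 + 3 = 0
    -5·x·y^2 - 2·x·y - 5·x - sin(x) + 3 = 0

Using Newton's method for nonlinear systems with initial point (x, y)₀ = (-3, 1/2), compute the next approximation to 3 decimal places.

(-5.100, -1.311)

At (-3, 1/2): F = (-16.750, 24.89112).
Jacobian J = [[-2·x·y - 2·x + 4·y, -x^2 + 4·x - 2·y], [-5·y^2 - 2·y - cos(x) - 5, -10·x·y - 2·x]].
At the point, J = [[11.000, -22.000], [-6.26001, 21.000]] (det J = 93.27983).
Solving J·Δ = −F gives Δ = (-2.100, -1.811).
Then the next iterate is (x, y)₁ = (-5.100, -1.311).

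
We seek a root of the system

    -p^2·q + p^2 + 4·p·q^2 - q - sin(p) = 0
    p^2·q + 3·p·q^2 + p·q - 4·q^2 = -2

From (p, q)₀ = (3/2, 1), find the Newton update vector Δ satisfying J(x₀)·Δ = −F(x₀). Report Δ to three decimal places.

(-0.838, -0.081)

At (3/2, 1): F = (4.00251, 6.250).
Jacobian J = [[-2·p·q + 2·p + 4·q^2 - cos(p), -p^2 + 8·p·q - 1], [2·p·q + 3·q^2 + q, p^2 + 6·p·q + p - 8·q]].
At the point, J = [[3.92926, 8.750], [7.000, 4.750]] (det J = -42.58600).
Solving J·Δ = −F gives Δ = (-0.838, -0.081).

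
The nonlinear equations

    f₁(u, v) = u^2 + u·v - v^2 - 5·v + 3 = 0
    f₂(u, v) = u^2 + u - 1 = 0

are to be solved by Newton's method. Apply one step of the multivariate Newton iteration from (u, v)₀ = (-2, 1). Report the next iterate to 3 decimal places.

(-1.667, 0.778)

At (-2, 1): F = (-1.000, 1.000).
Jacobian J = [[2·u + v, u - 2·v - 5], [2·u + 1, 0]].
At the point, J = [[-3.000, -9.000], [-3.000, 0.000]] (det J = -27.000).
Solving J·Δ = −F gives Δ = (0.333, -0.222).
Then the next iterate is (u, v)₁ = (-1.667, 0.778).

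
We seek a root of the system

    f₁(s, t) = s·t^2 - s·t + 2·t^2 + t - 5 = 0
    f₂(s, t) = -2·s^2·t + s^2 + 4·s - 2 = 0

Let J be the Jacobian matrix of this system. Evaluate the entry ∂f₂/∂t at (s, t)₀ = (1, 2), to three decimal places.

-2.000

∂f₂/∂t = -2·s^2.
At (1, 2) this is -2.000.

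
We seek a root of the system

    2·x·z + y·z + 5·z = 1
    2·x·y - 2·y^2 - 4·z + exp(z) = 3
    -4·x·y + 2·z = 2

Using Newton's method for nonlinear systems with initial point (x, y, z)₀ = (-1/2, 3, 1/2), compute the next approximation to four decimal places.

(-0.4223, 1.2061, 0.2599)

At (-1/2, 3, 1/2): F = (2.5000, -24.351279, 5.0000).
Jacobian J = [[2·z, z, 2·x + y + 5], [2·y, 2·x - 4·y, exp(z) - 4], [-4·y, -4·x, 2]].
At the point, J = [[1.0000, 0.5000, 7.0000], [6.0000, -13.0000, -2.351279], [-12.0000, 2.0000, 2.0000]] (det J = -1021.189770).
Solving J·Δ = −F gives Δ = (0.0777, -1.7939, -0.2401).
Then the next iterate is (x, y, z)₁ = (-0.4223, 1.2061, 0.2599).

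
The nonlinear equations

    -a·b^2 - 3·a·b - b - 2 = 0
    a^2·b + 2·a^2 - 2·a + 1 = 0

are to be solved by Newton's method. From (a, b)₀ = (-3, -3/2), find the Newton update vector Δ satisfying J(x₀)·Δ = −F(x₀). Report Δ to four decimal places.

(3.5246, 0.6803)

At (-3, -3/2): F = (-7.2500, 11.5000).
Jacobian J = [[-b^2 - 3·b, -2·a·b - 3·a - 1], [2·a·b + 4·a - 2, a^2]].
At the point, J = [[2.2500, -1.0000], [-5.0000, 9.0000]] (det J = 15.2500).
Solving J·Δ = −F gives Δ = (3.5246, 0.6803).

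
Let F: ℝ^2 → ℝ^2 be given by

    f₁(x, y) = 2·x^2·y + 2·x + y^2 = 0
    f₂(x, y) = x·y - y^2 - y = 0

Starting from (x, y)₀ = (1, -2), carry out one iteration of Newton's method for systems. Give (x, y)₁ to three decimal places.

(1.000, -1.000)

At (1, -2): F = (2.000, -4.000).
Jacobian J = [[4·x·y + 2, 2·x^2 + 2·y], [y, x - 2·y - 1]].
At the point, J = [[-6.000, -2.000], [-2.000, 4.000]] (det J = -28.000).
Solving J·Δ = −F gives Δ = (0.000, 1.000).
Then the next iterate is (x, y)₁ = (1.000, -1.000).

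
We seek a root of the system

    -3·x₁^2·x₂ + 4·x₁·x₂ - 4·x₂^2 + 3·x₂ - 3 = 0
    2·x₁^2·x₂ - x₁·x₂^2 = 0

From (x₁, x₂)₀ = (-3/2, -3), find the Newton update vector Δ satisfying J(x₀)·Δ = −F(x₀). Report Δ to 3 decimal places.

At (-3/2, -3): F = (-9.750, 0.000).
Jacobian J = [[-6·x₁·x₂ + 4·x₂, -3·x₁^2 + 4·x₁ - 8·x₂ + 3], [4·x₁·x₂ - x₂^2, 2·x₁^2 - 2·x₁·x₂]].
At the point, J = [[-39.000, 14.250], [9.000, -4.500]] (det J = 47.250).
Solving J·Δ = −F gives Δ = (-0.929, -1.857).

(-0.929, -1.857)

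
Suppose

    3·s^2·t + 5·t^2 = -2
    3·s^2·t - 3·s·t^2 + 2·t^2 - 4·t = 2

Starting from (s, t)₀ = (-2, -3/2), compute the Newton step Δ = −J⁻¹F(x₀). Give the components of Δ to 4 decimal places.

(0.3461, 0.4934)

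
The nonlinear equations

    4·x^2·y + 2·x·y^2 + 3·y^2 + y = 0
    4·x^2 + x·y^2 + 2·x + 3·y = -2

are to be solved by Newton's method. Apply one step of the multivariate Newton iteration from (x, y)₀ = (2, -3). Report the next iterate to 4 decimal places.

(1.2942, -1.6730)

At (2, -3): F = (12.0000, 31.0000).
Jacobian J = [[8·x·y + 2·y^2, 4·x^2 + 4·x·y + 6·y + 1], [8·x + y^2 + 2, 2·x·y + 3]].
At the point, J = [[-30.0000, -25.0000], [27.0000, -9.0000]] (det J = 945.0000).
Solving J·Δ = −F gives Δ = (-0.7058, 1.3270).
Then the next iterate is (x, y)₁ = (1.2942, -1.6730).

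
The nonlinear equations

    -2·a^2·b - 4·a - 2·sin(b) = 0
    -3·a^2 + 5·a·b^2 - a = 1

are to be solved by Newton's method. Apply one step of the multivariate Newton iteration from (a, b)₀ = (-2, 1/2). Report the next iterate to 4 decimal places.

At (-2, 1/2): F = (3.041149, -13.5000).
Jacobian J = [[-4·a·b - 4, -2·a^2 - 2·cos(b)], [-6·a + 5·b^2 - 1, 10·a·b]].
At the point, J = [[0.0000, -9.755165], [12.2500, -10.0000]] (det J = 119.500773).
Solving J·Δ = −F gives Δ = (1.3565, 0.3117).
Then the next iterate is (a, b)₁ = (-0.6435, 0.8117).

(-0.6435, 0.8117)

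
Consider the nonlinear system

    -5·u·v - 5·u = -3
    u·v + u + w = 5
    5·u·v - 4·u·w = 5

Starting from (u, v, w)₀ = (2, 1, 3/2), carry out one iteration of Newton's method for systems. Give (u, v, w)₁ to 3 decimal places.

(-2.291, 3.591, 4.400)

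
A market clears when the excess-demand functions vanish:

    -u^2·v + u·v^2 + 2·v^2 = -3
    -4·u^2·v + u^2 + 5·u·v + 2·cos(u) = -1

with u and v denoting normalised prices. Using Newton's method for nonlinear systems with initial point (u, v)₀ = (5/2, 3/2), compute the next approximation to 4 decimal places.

(2.2608, 0.8096)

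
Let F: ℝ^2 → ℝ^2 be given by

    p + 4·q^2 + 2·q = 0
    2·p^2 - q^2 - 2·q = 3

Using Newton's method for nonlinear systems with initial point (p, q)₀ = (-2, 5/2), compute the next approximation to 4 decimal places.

(-1.6538, 1.2115)

At (-2, 5/2): F = (28.0000, -6.2500).
Jacobian J = [[1, 8·q + 2], [4·p, -2·q - 2]].
At the point, J = [[1.0000, 22.0000], [-8.0000, -7.0000]] (det J = 169.0000).
Solving J·Δ = −F gives Δ = (0.3462, -1.2885).
Then the next iterate is (p, q)₁ = (-1.6538, 1.2115).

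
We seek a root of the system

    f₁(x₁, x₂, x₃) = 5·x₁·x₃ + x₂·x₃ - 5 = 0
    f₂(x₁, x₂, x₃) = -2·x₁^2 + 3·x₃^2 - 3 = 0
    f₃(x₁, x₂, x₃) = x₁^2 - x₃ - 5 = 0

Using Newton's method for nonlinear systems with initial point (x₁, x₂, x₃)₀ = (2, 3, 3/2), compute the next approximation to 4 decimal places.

(2.9554, -22.8958, 2.8214)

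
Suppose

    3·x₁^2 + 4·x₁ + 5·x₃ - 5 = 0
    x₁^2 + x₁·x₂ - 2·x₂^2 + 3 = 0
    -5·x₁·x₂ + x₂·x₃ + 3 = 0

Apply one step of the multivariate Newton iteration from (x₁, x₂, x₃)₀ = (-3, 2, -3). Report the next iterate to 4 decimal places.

At (-3, 2, -3): F = (-5.0000, -2.0000, 27.0000).
Jacobian J = [[6·x₁ + 4, 0, 5], [2·x₁ + x₂, x₁ - 4·x₂, 0], [-5·x₂, -5·x₁ + x₃, x₂]].
At the point, J = [[-14.0000, 0.0000, 5.0000], [-4.0000, -11.0000, 0.0000], [-10.0000, 12.0000, 2.0000]] (det J = -482.0000).
Solving J·Δ = −F gives Δ = (3.0602, -1.2946, 9.5685).
Then the next iterate is (x₁, x₂, x₃)₁ = (0.0602, 0.7054, 6.5685).

(0.0602, 0.7054, 6.5685)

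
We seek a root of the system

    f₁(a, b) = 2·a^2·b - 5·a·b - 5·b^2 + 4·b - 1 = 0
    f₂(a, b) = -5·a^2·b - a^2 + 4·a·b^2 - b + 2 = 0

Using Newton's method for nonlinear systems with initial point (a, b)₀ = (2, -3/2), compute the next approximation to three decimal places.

(1.691, -0.685)

At (2, -3/2): F = (-15.250, 47.500).
Jacobian J = [[4·a·b - 5·b, 2·a^2 - 5·a - 10·b + 4], [-10·a·b - 2·a + 4·b^2, -5·a^2 + 8·a·b - 1]].
At the point, J = [[-4.500, 17.000], [35.000, -45.000]] (det J = -392.500).
Solving J·Δ = −F gives Δ = (-0.309, 0.815).
Then the next iterate is (a, b)₁ = (1.691, -0.685).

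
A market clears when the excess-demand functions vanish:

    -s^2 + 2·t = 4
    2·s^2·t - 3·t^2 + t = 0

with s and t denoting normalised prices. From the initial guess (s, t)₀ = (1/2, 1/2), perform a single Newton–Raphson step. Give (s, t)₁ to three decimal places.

(10.250, 7.000)

At (1/2, 1/2): F = (-3.250, 0.000).
Jacobian J = [[-2·s, 2], [4·s·t, 2·s^2 - 6·t + 1]].
At the point, J = [[-1.000, 2.000], [1.000, -1.500]] (det J = -0.500).
Solving J·Δ = −F gives Δ = (9.750, 6.500).
Then the next iterate is (s, t)₁ = (10.250, 7.000).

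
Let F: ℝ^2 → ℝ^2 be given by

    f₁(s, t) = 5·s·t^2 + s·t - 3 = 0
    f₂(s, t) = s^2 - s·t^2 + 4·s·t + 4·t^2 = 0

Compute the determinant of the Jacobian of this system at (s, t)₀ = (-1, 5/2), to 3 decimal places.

754.250

J = [[5·t^2 + t, 10·s·t + s], [2·s - t^2 + 4·t, -2·s·t + 4·s + 8·t]].
At the point, J = [[33.750, -26.000], [1.750, 21.000]].
det J = 754.250.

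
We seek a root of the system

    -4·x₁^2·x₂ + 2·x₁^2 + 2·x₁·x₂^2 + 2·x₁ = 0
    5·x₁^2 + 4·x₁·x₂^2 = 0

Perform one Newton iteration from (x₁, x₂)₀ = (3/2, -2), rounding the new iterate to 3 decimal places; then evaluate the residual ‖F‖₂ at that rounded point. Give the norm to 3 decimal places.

15.458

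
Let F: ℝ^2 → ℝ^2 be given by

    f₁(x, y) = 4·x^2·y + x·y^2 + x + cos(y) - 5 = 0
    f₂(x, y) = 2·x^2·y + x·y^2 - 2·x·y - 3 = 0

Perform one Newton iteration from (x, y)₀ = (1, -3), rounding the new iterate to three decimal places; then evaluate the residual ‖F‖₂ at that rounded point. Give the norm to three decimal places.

4.581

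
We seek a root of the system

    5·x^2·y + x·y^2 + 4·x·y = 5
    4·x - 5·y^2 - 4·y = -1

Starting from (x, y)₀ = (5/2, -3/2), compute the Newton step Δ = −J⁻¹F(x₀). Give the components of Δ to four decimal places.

At (5/2, -3/2): F = (-61.2500, 5.7500).
Jacobian J = [[10·x·y + y^2 + 4·y, 5·x^2 + 2·x·y + 4·x], [4, -10·y - 4]].
At the point, J = [[-41.2500, 33.7500], [4.0000, 11.0000]] (det J = -588.7500).
Solving J·Δ = −F gives Δ = (-1.4740, 0.0133).

(-1.4740, 0.0133)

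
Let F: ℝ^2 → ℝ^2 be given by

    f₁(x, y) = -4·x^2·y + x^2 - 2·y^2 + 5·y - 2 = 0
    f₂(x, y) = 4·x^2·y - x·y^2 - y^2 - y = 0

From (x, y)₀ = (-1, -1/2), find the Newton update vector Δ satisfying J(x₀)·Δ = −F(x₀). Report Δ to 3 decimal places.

(-0.051, 0.564)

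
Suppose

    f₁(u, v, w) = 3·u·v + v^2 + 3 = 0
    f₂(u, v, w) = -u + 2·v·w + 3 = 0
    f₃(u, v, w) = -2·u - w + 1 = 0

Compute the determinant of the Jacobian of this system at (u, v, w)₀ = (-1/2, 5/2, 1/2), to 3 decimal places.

-46.000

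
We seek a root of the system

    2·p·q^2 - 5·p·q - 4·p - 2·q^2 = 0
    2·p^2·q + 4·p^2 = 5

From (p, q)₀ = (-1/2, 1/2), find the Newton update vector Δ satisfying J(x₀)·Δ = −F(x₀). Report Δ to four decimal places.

At (-1/2, 1/2): F = (2.5000, -3.7500).
Jacobian J = [[2·q^2 - 5·q - 4, 4·p·q - 5·p - 4·q], [4·p·q + 8·p, 2·p^2]].
At the point, J = [[-6.0000, -0.5000], [-5.0000, 0.5000]] (det J = -5.5000).
Solving J·Δ = −F gives Δ = (-0.1136, 6.3636).

(-0.1136, 6.3636)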